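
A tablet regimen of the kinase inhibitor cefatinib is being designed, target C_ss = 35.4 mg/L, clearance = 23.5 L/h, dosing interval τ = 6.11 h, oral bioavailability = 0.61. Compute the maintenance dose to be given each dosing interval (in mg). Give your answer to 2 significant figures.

8300 mg

At steady state, F × (Dose/τ) = Css × CL.
Dose = Css × CL × τ / F = 35.4 × 23.50 × 6.11 / 0.61 = 8333 mg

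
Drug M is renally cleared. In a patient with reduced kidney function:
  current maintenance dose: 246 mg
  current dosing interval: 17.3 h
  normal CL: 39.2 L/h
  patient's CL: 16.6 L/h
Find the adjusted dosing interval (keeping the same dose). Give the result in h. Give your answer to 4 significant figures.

40.85 h

To keep the same average steady-state level, dosing rate must scale with clearance.
CL ratio = 16.6 / 39.2 = 0.4235
New interval (same dose) = 17.3 / 0.4235 = 40.85 h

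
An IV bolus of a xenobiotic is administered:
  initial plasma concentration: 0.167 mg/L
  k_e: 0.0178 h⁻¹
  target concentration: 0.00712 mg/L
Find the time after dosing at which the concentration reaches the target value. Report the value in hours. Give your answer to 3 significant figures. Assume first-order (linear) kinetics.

t = ln(C₀ / C) / k = ln(0.1670 / 0.00712) / 0.01780
  = ln(23.46) / 0.01780 = 3.155 / 0.01780 = 177.2 h

177 h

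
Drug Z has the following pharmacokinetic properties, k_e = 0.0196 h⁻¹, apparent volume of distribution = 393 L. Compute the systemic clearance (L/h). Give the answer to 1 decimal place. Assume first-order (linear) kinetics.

7.7 L/h

CL = k × Vd = 0.0196 × 393 = 7.703 L/h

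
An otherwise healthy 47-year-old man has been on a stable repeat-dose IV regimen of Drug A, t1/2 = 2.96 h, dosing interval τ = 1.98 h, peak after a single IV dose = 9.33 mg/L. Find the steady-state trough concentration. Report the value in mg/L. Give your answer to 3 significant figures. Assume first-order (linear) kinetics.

15.8 mg/L

k = ln2 / t½ = 0.693147 / 2.96 = 0.2342 h⁻¹
e^(−kτ) = e^(−0.2342 × 1.98) = 0.6289
Accumulation ratio R = 1 / (1 − e^(−kτ)) = 1 / (1 − 0.6289) = 2.695
Steady-state trough = C₀ × R × e^(−kτ) = 9.33 × 2.695 × 0.6289 = 15.81 mg/L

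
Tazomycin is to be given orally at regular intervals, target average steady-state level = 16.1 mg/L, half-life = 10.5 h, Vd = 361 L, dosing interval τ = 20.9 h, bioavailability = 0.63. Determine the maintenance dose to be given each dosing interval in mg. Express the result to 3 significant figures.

k = ln2 / t½ = 0.693147 / 10.5 = 0.06601 h⁻¹
CL = k × Vd = 0.06601 × 361 = 23.83 L/h
At steady state, F × (Dose/τ) = Css × CL.
Dose = Css × CL × τ / F = 16.1 × 23.83 × 20.9 / 0.63 = 12730 mg

12700 mg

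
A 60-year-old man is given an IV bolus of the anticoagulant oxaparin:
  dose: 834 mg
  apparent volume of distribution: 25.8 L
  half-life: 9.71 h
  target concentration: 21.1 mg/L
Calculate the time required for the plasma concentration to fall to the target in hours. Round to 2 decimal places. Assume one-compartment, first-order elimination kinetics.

C₀ = Dose / Vd = 834.0 / 25.8 = 32.33 mg/L
k = ln2 / t½ = 0.693147 / 9.71 = 0.07138 h⁻¹
t = ln(C₀ / C) / k = ln(32.33 / 21.1) / 0.07138
  = ln(1.532) / 0.07138 = 0.4266 / 0.07138 = 5.976 h

5.98 h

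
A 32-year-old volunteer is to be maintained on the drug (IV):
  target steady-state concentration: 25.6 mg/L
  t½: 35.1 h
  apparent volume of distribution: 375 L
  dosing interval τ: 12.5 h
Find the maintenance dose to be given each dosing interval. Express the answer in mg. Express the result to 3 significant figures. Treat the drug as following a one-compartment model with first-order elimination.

2370 mg

k = ln2 / t½ = 0.693147 / 35.1 = 0.01975 h⁻¹
CL = k × Vd = 0.01975 × 375 = 7.406 L/h
At steady state, Dose/τ = Css × CL.
Dose = Css × CL × τ = 25.6 × 7.406 × 12.5 = 2370 mg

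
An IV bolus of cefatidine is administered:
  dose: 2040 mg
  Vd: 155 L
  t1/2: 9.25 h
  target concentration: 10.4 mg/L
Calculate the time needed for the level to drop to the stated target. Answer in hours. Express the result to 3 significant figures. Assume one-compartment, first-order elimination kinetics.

3.14 h

C₀ = Dose / Vd = 2040 / 155 = 13.16 mg/L
k = ln2 / t½ = 0.693147 / 9.25 = 0.07493 h⁻¹
t = ln(C₀ / C) / k = ln(13.16 / 10.4) / 0.07493
  = ln(1.265) / 0.07493 = 0.2351 / 0.07493 = 3.138 h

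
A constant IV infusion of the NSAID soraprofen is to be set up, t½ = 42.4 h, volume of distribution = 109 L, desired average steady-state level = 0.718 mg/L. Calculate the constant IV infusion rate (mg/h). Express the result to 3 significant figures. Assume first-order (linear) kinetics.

k = ln2 / t½ = 0.693147 / 42.4 = 0.01635 h⁻¹
CL = k × Vd = 0.01635 × 109 = 1.782 L/h
At steady state, infusion rate R₀ = Css × CL = 0.718 × 1.782 = 1.279 mg/h

1.28 mg/h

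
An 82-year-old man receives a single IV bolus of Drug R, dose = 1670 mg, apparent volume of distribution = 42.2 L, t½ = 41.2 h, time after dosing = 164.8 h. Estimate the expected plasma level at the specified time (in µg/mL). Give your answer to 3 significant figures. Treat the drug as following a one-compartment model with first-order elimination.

C₀ = Dose / Vd = 1670 / 42.2 = 39.57 mg/L
k = ln2 / t½ = 0.693147 / 41.2 = 0.01682 h⁻¹
t / t½ = 164.8 / 41.2 = 4 half-lives
C = C₀ × (1/2)^4 = 39.57 × 0.06250 = 2.473 mg/L
(2.473 mg/L = 2.473 µg/mL)

2.47 µg/mL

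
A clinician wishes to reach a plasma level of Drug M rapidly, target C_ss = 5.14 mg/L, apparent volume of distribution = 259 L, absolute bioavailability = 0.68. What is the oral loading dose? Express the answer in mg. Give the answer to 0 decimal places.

1958 mg

LD = Css × Vd / F = 5.14 × 259 / 0.68 = 1958 mg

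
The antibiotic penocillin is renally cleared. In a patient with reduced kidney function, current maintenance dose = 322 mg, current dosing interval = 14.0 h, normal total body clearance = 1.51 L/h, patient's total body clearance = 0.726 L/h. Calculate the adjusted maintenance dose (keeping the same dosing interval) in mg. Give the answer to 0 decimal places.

To keep the same average steady-state level, dosing rate must scale with clearance.
CL ratio = 0.726 / 1.51 = 0.4808
New dose (same interval) = 322 × 0.4808 = 154.8 mg

155 mg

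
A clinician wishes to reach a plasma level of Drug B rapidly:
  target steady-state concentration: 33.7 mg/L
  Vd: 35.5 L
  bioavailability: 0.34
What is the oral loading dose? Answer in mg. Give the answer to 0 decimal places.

LD = Css × Vd / F = 33.7 × 35.5 / 0.34 = 3519 mg

3519 mg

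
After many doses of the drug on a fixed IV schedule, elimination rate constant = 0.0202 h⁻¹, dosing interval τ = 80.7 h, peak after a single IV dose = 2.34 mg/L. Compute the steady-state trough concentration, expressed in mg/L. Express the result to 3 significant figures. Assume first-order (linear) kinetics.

e^(−kτ) = e^(−0.02020 × 80.7) = 0.1959
Accumulation ratio R = 1 / (1 − e^(−kτ)) = 1 / (1 − 0.1959) = 1.244
Steady-state trough = C₀ × R × e^(−kτ) = 2.34 × 1.244 × 0.1959 = 0.5703 mg/L

0.570 mg/L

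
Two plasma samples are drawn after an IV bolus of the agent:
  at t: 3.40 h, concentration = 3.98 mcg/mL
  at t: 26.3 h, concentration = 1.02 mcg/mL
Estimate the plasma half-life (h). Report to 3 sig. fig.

11.7 h

k = ln(C₁/C₂) / (t₂ − t₁) = ln(3.98/1.02) / (26.3 − 3.40)
  = 1.361 / 22.90 = 0.05943 h⁻¹
t½ = ln2 / k = 0.693147 / 0.05943 = 11.66 h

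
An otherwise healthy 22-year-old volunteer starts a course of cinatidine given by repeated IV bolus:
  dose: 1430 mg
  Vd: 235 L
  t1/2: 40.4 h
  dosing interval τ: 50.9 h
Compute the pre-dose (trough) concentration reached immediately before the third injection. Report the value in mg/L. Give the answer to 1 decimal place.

3.6 mg/L

C₀ per dose = Dose / Vd = 1430 / 235 = 6.085 mg/L
k = ln2 / t½ = 0.693147 / 40.4 = 0.01716 h⁻¹
Fraction remaining after one interval: r = e^(−kτ) = e^(−0.01716 × 50.9) = 0.4175
Before dose 3, 2 doses have been given (aged 1τ, 2τ).
C_trough = C₀ × (r + r²) = 6.085 × (0.4175 + 0.1743) = 3.601 mg/L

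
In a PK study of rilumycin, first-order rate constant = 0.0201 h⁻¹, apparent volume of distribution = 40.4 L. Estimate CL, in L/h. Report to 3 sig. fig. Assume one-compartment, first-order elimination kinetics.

CL = k × Vd = 0.0201 × 40.4 = 0.8120 L/h

0.812 L/h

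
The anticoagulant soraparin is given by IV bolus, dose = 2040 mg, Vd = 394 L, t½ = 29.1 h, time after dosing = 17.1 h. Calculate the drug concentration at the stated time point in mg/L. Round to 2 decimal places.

3.45 mg/L

C₀ = Dose / Vd = 2040 / 394 = 5.178 mg/L
k = ln2 / t½ = 0.693147 / 29.1 = 0.02382 h⁻¹
C = C₀ · e^(−k·t) = 5.178 × e^(−0.02382 × 17.1)
  = 5.178 × 0.6654 = 3.445 mg/L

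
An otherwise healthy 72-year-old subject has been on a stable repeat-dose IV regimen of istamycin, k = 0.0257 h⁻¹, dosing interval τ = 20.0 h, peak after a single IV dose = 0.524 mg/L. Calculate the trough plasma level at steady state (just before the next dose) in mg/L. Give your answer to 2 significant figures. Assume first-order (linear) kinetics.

0.78 mg/L

e^(−kτ) = e^(−0.02570 × 20.0) = 0.5981
Accumulation ratio R = 1 / (1 − e^(−kτ)) = 1 / (1 − 0.5981) = 2.488
Steady-state trough = C₀ × R × e^(−kτ) = 0.524 × 2.488 × 0.5981 = 0.7798 mg/L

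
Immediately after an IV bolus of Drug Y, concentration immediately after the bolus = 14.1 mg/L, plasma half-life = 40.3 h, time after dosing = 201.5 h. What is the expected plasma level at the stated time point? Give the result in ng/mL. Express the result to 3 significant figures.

k = ln2 / t½ = 0.693147 / 40.3 = 0.01720 h⁻¹
t / t½ = 201.5 / 40.3 = 5 half-lives
C = C₀ × (1/2)^5 = 14.10 × 0.03125 = 0.4406 mg/L
Convert: 0.4406 mg/L × 1000 = 440.6 ng/mL

441 ng/mL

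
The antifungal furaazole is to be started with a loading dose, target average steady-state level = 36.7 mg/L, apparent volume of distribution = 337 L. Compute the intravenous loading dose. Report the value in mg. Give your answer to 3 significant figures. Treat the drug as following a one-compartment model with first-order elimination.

LD = Css × Vd = 36.7 × 337 = 12370 mg

12400 mg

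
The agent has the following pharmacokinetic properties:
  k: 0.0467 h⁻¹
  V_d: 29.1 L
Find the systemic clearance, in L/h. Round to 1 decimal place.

1.4 L/h

CL = k × Vd = 0.0467 × 29.1 = 1.359 L/h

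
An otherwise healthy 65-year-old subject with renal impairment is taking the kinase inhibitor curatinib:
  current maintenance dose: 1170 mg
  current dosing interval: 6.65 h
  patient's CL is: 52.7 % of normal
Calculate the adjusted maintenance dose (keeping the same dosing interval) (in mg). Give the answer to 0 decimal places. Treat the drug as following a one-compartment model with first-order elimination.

617 mg

To keep the same average steady-state level, dosing rate must scale with clearance.
CL ratio = 52.7 / 100 = 0.5270
New dose (same interval) = 1170 × 0.5270 = 616.6 mg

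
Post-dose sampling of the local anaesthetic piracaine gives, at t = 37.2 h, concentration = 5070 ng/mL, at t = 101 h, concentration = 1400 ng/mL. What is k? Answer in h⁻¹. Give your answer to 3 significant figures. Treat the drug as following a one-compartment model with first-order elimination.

k = ln(C₁/C₂) / (t₂ − t₁) = ln(5070/1400) / (101 − 37.2)
  = 1.287 / 63.80 = 0.02017 h⁻¹

0.0202 h⁻¹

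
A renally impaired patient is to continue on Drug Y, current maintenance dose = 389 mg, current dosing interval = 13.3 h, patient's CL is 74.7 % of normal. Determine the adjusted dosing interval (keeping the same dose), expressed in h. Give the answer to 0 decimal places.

18 h

To keep the same average steady-state level, dosing rate must scale with clearance.
CL ratio = 74.7 / 100 = 0.7470
New interval (same dose) = 13.3 / 0.7470 = 17.80 h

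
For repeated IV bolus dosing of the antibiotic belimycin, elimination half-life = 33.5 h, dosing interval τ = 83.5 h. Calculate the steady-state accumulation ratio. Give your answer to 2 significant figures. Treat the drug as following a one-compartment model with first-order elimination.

k = ln2 / t½ = 0.693147 / 33.5 = 0.02069 h⁻¹
e^(−kτ) = e^(−0.02069 × 83.5) = 0.1777
Accumulation ratio R = 1 / (1 − e^(−kτ)) = 1 / (1 − 0.1777) = 1.216

1.2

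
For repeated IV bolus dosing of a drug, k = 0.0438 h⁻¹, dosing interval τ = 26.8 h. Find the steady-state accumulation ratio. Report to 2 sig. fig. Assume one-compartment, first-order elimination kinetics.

e^(−kτ) = e^(−0.04380 × 26.8) = 0.3092
Accumulation ratio R = 1 / (1 − e^(−kτ)) = 1 / (1 − 0.3092) = 1.448

1.4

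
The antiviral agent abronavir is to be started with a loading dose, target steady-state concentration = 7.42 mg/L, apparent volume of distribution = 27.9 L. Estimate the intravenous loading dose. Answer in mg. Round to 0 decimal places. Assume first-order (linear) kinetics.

207 mg

LD = Css × Vd = 7.42 × 27.9 = 207.0 mg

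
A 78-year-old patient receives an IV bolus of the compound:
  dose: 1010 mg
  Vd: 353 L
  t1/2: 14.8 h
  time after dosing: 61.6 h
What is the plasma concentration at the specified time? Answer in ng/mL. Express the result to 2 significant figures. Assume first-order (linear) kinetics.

C₀ = Dose / Vd = 1010 / 353 = 2.861 mg/L
k = ln2 / t½ = 0.693147 / 14.8 = 0.04683 h⁻¹
C = C₀ · e^(−k·t) = 2.861 × e^(−0.04683 × 61.6)
  = 2.861 × 0.05587 = 0.1598 mg/L
Convert: 0.1598 mg/L × 1000 = 159.8 ng/mL

160 ng/mL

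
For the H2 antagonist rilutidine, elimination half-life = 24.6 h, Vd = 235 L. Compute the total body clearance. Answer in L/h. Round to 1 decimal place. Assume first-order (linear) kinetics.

6.6 L/h

k = ln2 / t½ = 0.693147 / 24.6 = 0.02818 h⁻¹
CL = k × Vd = 0.02818 × 235 = 6.622 L/h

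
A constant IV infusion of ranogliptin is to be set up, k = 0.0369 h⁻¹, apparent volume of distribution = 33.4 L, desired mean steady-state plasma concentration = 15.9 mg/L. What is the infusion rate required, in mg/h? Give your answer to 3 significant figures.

CL = k × Vd = 0.03690 × 33.4 = 1.232 L/h
At steady state, infusion rate R₀ = Css × CL = 15.9 × 1.232 = 19.59 mg/h

19.6 mg/h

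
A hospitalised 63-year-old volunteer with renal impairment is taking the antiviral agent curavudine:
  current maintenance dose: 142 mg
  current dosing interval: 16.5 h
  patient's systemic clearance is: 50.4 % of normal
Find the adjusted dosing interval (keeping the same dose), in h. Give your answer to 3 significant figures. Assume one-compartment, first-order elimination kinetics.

To keep the same average steady-state level, dosing rate must scale with clearance.
CL ratio = 50.4 / 100 = 0.5040
New interval (same dose) = 16.5 / 0.5040 = 32.74 h

32.7 h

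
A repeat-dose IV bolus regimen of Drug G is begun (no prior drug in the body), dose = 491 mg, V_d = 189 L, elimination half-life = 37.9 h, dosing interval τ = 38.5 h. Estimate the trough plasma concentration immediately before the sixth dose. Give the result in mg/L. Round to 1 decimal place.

2.5 mg/L

C₀ per dose = Dose / Vd = 491 / 189 = 2.598 mg/L
k = ln2 / t½ = 0.693147 / 37.9 = 0.01829 h⁻¹
Fraction remaining after one interval: r = e^(−kτ) = e^(−0.01829 × 38.5) = 0.4945
Before dose 6, 5 doses have been given (aged 1τ, 2τ, 3τ, 4τ, 5τ).
C_trough = C₀ × (r + r² + … + r^5) = C₀ × r(1−r^5)/(1−r)
        = 2.598 × 0.4945 × (1 − 0.02957) / (1 − 0.4945) = 2.466 mg/L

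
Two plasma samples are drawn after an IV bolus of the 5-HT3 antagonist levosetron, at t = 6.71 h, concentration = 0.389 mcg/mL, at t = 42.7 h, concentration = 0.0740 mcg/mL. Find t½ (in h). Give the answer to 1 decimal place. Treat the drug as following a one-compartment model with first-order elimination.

15.0 h

k = ln(C₁/C₂) / (t₂ − t₁) = ln(0.389/0.0740) / (42.7 − 6.71)
  = 1.660 / 35.99 = 0.04612 h⁻¹
t½ = ln2 / k = 0.693147 / 0.04612 = 15.03 h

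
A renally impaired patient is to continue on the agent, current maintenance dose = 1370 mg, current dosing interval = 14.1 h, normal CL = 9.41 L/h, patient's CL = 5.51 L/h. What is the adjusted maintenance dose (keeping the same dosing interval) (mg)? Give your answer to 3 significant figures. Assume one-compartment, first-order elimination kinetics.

802 mg

To keep the same average steady-state level, dosing rate must scale with clearance.
CL ratio = 5.51 / 9.41 = 0.5855
New dose (same interval) = 1370 × 0.5855 = 802.1 mg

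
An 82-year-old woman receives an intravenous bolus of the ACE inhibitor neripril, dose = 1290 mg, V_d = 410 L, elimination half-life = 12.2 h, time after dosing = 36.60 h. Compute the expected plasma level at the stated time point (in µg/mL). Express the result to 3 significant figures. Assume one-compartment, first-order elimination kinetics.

0.393 µg/mL

C₀ = Dose / Vd = 1290 / 410 = 3.146 mg/L
k = ln2 / t½ = 0.693147 / 12.2 = 0.05682 h⁻¹
t / t½ = 36.60 / 12.2 = 3 half-lives
C = C₀ × (1/2)^3 = 3.146 × 0.1250 = 0.3933 mg/L
(0.3933 mg/L = 0.3933 µg/mL)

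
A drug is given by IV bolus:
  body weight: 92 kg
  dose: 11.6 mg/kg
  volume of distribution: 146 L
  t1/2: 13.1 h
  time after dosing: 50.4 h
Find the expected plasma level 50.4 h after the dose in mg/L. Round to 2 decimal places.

0.51 mg/L

Total dose = 11.6 × 92 = 1067 mg
C₀ = Dose / Vd = 1067 / 146 = 7.308 mg/L
k = ln2 / t½ = 0.693147 / 13.1 = 0.05291 h⁻¹
C = C₀ · e^(−k·t) = 7.308 × e^(−0.05291 × 50.4)
  = 7.308 × 0.06948 = 0.5078 mg/L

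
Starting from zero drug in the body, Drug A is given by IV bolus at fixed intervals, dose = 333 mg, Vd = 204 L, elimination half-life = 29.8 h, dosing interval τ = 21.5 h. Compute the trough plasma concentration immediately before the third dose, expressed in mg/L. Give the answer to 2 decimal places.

C₀ per dose = Dose / Vd = 333 / 204 = 1.632 mg/L
k = ln2 / t½ = 0.693147 / 29.8 = 0.02326 h⁻¹
Fraction remaining after one interval: r = e^(−kτ) = e^(−0.02326 × 21.5) = 0.6065
Before dose 3, 2 doses have been given (aged 1τ, 2τ).
C_trough = C₀ × (r + r²) = 1.632 × (0.6065 + 0.3678) = 1.590 mg/L

1.59 mg/L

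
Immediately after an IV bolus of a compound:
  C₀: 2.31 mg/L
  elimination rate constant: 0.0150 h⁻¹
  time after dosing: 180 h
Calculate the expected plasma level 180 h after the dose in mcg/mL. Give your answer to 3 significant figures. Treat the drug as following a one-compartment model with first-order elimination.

0.155 mcg/mL

C = C₀ · e^(−k·t) = 2.310 × e^(−0.01500 × 180)
  = 2.310 × 0.06721 = 0.1553 mg/L
(0.1553 mg/L = 0.1553 mcg/mL)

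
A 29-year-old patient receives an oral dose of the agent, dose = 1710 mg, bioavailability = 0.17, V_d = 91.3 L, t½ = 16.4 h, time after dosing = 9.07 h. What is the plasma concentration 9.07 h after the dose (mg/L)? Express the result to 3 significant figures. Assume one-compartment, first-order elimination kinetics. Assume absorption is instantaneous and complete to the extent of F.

2.17 mg/L

Amount reaching circulation = F × Dose = 0.17 × 1710 = 290.7 mg
C₀ = F·Dose / Vd = 290.7 / 91.3 = 3.184 mg/L
k = ln2 / t½ = 0.693147 / 16.4 = 0.04227 h⁻¹
C = C₀ · e^(−k·t) = 3.184 × e^(−0.04227 × 9.07)
  = 3.184 × 0.6815 = 2.170 mg/L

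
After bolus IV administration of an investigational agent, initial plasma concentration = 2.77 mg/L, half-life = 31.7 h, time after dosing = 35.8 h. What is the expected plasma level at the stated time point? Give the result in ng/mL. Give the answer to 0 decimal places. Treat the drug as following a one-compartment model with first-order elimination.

k = ln2 / t½ = 0.693147 / 31.7 = 0.02187 h⁻¹
C = C₀ · e^(−k·t) = 2.770 × e^(−0.02187 × 35.8)
  = 2.770 × 0.4571 = 1.266 mg/L
Convert: 1.266 mg/L × 1000 = 1266 ng/mL

1266 ng/mL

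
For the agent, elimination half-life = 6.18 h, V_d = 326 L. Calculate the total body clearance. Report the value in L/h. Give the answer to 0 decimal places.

37 L/h

k = ln2 / t½ = 0.693147 / 6.18 = 0.1122 h⁻¹
CL = k × Vd = 0.1122 × 326 = 36.58 L/h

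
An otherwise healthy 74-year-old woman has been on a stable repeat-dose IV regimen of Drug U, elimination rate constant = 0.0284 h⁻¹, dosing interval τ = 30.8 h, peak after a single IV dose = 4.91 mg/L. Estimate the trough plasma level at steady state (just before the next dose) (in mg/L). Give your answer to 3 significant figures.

e^(−kτ) = e^(−0.02840 × 30.8) = 0.4170
Accumulation ratio R = 1 / (1 − e^(−kτ)) = 1 / (1 − 0.4170) = 1.715
Steady-state trough = C₀ × R × e^(−kτ) = 4.91 × 1.715 × 0.4170 = 3.511 mg/L

3.51 mg/L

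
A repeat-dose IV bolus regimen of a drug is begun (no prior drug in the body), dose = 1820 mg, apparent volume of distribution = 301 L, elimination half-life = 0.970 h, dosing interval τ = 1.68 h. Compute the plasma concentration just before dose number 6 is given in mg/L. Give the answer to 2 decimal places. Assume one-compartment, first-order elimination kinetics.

C₀ per dose = Dose / Vd = 1820 / 301 = 6.047 mg/L
k = ln2 / t½ = 0.693147 / 0.970 = 0.7146 h⁻¹
Fraction remaining after one interval: r = e^(−kτ) = e^(−0.7146 × 1.68) = 0.3010
Before dose 6, 5 doses have been given (aged 1τ, 2τ, 3τ, 4τ, 5τ).
C_trough = C₀ × (r + r² + … + r^5) = C₀ × r(1−r^5)/(1−r)
        = 6.047 × 0.3010 × (1 − 0.002471) / (1 − 0.3010) = 2.597 mg/L

2.60 mg/L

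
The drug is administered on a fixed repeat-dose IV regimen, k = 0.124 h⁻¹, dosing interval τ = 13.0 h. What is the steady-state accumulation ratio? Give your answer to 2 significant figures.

1.2

e^(−kτ) = e^(−0.1240 × 13.0) = 0.1995
Accumulation ratio R = 1 / (1 − e^(−kτ)) = 1 / (1 − 0.1995) = 1.249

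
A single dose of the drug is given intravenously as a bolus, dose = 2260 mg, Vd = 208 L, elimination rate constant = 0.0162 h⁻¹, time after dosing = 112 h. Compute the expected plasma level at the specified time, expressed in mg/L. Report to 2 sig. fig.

C₀ = Dose / Vd = 2260 / 208 = 10.87 mg/L
C = C₀ · e^(−k·t) = 10.87 × e^(−0.01620 × 112)
  = 10.87 × 0.1629 = 1.771 mg/L

1.8 mg/L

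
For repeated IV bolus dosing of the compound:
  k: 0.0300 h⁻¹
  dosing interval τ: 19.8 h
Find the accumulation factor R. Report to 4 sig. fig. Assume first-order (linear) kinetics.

2.233

e^(−kτ) = e^(−0.03000 × 19.8) = 0.5521
Accumulation ratio R = 1 / (1 − e^(−kτ)) = 1 / (1 − 0.5521) = 2.233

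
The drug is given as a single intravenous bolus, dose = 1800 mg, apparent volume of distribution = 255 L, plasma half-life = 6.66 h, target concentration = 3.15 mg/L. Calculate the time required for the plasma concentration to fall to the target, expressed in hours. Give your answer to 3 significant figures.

C₀ = Dose / Vd = 1800 / 255 = 7.059 mg/L
k = ln2 / t½ = 0.693147 / 6.66 = 0.1041 h⁻¹
t = ln(C₀ / C) / k = ln(7.059 / 3.15) / 0.1041
  = ln(2.241) / 0.1041 = 0.8069 / 0.1041 = 7.751 h

7.75 h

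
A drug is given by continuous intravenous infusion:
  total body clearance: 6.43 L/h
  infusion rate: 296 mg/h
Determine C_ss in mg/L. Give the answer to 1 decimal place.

At steady state Css = R₀ / CL = 296 / 6.430 = 46.03 mg/L

46.0 mg/L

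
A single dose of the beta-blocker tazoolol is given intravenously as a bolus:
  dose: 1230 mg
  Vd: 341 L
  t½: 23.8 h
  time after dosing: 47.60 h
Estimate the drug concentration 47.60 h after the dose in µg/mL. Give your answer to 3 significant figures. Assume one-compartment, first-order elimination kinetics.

0.902 µg/mL

C₀ = Dose / Vd = 1230 / 341 = 3.607 mg/L
k = ln2 / t½ = 0.693147 / 23.8 = 0.02912 h⁻¹
t / t½ = 47.60 / 23.8 = 2 half-lives
C = C₀ × (1/2)^2 = 3.607 × 0.2500 = 0.9018 mg/L
(0.9018 mg/L = 0.9018 µg/mL)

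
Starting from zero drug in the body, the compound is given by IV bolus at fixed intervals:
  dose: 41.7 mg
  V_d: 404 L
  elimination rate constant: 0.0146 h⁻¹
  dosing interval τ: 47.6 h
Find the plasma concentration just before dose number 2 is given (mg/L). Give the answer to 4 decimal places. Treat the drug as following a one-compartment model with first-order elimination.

C₀ per dose = Dose / Vd = 41.7 / 404 = 0.1032 mg/L
Fraction remaining after one interval: r = e^(−kτ) = e^(−0.01460 × 47.6) = 0.4991
Before dose 2, 1 dose has been given (aged 1τ).
C_trough = C₀ × r = 0.1032 × 0.4991 = 0.05151 mg/L

0.0515 mg/L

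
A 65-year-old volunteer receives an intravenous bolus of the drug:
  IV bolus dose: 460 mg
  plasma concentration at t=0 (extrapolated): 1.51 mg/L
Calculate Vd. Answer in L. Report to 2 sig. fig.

Vd = Dose / C₀ = 460.0 / 1.51 = 304.6 L

300 L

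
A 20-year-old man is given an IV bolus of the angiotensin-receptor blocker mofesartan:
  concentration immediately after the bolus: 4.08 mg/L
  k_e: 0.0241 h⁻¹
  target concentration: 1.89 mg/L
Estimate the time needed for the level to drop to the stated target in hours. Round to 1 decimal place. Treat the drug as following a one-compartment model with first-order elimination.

31.9 h

t = ln(C₀ / C) / k = ln(4.080 / 1.89) / 0.02410
  = ln(2.159) / 0.02410 = 0.7696 / 0.02410 = 31.93 h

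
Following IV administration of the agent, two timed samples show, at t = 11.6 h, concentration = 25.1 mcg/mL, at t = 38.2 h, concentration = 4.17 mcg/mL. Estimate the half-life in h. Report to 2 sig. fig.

k = ln(C₁/C₂) / (t₂ − t₁) = ln(25.1/4.17) / (38.2 − 11.6)
  = 1.795 / 26.60 = 0.06748 h⁻¹
t½ = ln2 / k = 0.693147 / 0.06748 = 10.27 h

10 h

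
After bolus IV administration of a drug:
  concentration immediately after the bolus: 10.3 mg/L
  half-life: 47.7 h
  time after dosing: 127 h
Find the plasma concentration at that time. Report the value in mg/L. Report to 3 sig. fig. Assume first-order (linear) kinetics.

k = ln2 / t½ = 0.693147 / 47.7 = 0.01453 h⁻¹
C = C₀ · e^(−k·t) = 10.30 × e^(−0.01453 × 127)
  = 10.30 × 0.1580 = 1.627 mg/L

1.63 mg/L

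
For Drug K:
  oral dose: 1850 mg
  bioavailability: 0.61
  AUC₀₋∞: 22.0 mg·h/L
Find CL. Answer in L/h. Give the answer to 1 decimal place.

51.3 L/h

CL = F·Dose / AUC = 0.61 × 1850 / 22.0 = 51.30 L/h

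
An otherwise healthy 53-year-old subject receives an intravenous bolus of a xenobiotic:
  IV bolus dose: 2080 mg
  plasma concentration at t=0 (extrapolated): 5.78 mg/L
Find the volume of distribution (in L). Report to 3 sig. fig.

Vd = Dose / C₀ = 2080 / 5.78 = 359.9 L

360 L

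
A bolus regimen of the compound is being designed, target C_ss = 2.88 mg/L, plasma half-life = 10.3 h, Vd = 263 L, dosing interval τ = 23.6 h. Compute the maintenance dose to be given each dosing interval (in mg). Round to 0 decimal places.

1203 mg

k = ln2 / t½ = 0.693147 / 10.3 = 0.06730 h⁻¹
CL = k × Vd = 0.06730 × 263 = 17.70 L/h
At steady state, Dose/τ = Css × CL.
Dose = Css × CL × τ = 2.88 × 17.70 × 23.6 = 1203 mg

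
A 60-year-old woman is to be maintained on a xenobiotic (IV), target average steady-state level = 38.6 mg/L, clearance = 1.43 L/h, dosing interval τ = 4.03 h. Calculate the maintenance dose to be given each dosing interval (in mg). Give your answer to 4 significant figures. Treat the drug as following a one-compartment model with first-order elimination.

At steady state, Dose/τ = Css × CL.
Dose = Css × CL × τ = 38.6 × 1.430 × 4.03 = 222.4 mg

222.4 mg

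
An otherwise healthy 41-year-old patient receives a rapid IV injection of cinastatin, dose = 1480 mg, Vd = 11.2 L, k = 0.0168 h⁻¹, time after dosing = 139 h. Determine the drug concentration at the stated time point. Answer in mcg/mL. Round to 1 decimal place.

C₀ = Dose / Vd = 1480 / 11.2 = 132.1 mg/L
C = C₀ · e^(−k·t) = 132.1 × e^(−0.01680 × 139)
  = 132.1 × 0.09679 = 12.79 mg/L
(12.79 mg/L = 12.79 mcg/mL)

12.8 mcg/mL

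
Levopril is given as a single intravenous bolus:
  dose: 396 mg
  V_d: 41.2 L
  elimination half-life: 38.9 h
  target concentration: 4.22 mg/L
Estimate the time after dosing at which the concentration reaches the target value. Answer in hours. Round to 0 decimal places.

C₀ = Dose / Vd = 396.0 / 41.2 = 9.612 mg/L
k = ln2 / t½ = 0.693147 / 38.9 = 0.01782 h⁻¹
t = ln(C₀ / C) / k = ln(9.612 / 4.22) / 0.01782
  = ln(2.278) / 0.01782 = 0.8233 / 0.01782 = 46.20 h

46 h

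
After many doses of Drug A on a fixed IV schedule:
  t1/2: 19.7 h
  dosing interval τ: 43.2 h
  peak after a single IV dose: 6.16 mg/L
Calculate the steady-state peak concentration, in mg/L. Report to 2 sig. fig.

k = ln2 / t½ = 0.693147 / 19.7 = 0.03519 h⁻¹
e^(−kτ) = e^(−0.03519 × 43.2) = 0.2187
Accumulation ratio R = 1 / (1 − e^(−kτ)) = 1 / (1 − 0.2187) = 1.280
Steady-state peak = C₀ × R = 6.16 × 1.280 = 7.885 mg/L

7.9 mg/L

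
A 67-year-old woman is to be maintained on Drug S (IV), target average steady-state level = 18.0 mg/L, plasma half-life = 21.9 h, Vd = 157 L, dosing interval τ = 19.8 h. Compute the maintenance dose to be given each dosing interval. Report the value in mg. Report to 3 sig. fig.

k = ln2 / t½ = 0.693147 / 21.9 = 0.03165 h⁻¹
CL = k × Vd = 0.03165 × 157 = 4.969 L/h
At steady state, Dose/τ = Css × CL.
Dose = Css × CL × τ = 18.0 × 4.969 × 19.8 = 1771 mg

1770 mg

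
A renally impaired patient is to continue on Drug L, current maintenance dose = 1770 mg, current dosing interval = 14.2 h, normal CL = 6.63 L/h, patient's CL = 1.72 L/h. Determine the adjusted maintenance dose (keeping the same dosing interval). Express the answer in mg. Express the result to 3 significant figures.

To keep the same average steady-state level, dosing rate must scale with clearance.
CL ratio = 1.72 / 6.63 = 0.2594
New dose (same interval) = 1770 × 0.2594 = 459.1 mg

459 mg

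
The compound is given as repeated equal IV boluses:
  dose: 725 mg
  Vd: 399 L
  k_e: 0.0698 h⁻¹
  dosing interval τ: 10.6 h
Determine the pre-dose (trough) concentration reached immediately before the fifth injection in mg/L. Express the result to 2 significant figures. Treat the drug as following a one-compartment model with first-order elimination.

1.6 mg/L

C₀ per dose = Dose / Vd = 725 / 399 = 1.817 mg/L
Fraction remaining after one interval: r = e^(−kτ) = e^(−0.06980 × 10.6) = 0.4772
Before dose 5, 4 doses have been given (aged 1τ, 2τ, 3τ, 4τ).
C_trough = C₀ × (r + r² + … + r^4) = C₀ × r(1−r^4)/(1−r)
        = 1.817 × 0.4772 × (1 − 0.05186) / (1 − 0.4772) = 1.573 mg/L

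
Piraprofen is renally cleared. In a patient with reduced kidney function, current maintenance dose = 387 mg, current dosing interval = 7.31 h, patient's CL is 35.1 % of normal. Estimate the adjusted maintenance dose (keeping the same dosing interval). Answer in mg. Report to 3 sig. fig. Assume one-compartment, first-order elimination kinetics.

To keep the same average steady-state level, dosing rate must scale with clearance.
CL ratio = 35.1 / 100 = 0.3510
New dose (same interval) = 387 × 0.3510 = 135.8 mg

136 mg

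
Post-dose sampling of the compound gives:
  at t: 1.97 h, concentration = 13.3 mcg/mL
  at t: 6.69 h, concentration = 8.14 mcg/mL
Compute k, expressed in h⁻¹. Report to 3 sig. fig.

k = ln(C₁/C₂) / (t₂ − t₁) = ln(13.3/8.14) / (6.69 − 1.97)
  = 0.4910 / 4.720 = 0.1040 h⁻¹

0.104 h⁻¹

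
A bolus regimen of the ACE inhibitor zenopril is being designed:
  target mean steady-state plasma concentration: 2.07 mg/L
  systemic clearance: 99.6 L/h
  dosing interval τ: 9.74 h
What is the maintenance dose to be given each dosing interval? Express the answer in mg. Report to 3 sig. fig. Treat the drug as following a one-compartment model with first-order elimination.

2010 mg

At steady state, Dose/τ = Css × CL.
Dose = Css × CL × τ = 2.07 × 99.60 × 9.74 = 2008 mg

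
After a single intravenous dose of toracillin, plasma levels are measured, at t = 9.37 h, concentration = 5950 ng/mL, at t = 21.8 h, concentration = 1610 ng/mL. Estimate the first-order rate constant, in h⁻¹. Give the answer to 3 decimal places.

0.105 h⁻¹

k = ln(C₁/C₂) / (t₂ − t₁) = ln(5950/1610) / (21.8 − 9.37)
  = 1.307 / 12.43 = 0.1051 h⁻¹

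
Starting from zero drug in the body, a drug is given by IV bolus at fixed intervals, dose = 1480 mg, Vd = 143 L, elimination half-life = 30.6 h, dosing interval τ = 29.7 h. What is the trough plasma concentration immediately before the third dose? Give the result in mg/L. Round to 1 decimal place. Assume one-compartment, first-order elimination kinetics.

C₀ per dose = Dose / Vd = 1480 / 143 = 10.35 mg/L
k = ln2 / t½ = 0.693147 / 30.6 = 0.02265 h⁻¹
Fraction remaining after one interval: r = e^(−kτ) = e^(−0.02265 × 29.7) = 0.5103
Before dose 3, 2 doses have been given (aged 1τ, 2τ).
C_trough = C₀ × (r + r²) = 10.35 × (0.5103 + 0.2604) = 7.977 mg/L

8.0 mg/L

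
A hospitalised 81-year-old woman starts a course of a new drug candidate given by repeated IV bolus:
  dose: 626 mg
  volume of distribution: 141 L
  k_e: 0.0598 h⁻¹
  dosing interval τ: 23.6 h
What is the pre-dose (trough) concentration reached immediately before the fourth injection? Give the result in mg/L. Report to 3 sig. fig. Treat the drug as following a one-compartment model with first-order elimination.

C₀ per dose = Dose / Vd = 626 / 141 = 4.440 mg/L
Fraction remaining after one interval: r = e^(−kτ) = e^(−0.05980 × 23.6) = 0.2438
Before dose 4, 3 doses have been given (aged 1τ, 2τ, 3τ).
C_trough = C₀ × (r + r² + … + r^3) = C₀ × r(1−r^3)/(1−r)
        = 4.440 × 0.2438 × (1 − 0.01449) / (1 − 0.2438) = 1.411 mg/L

1.41 mg/L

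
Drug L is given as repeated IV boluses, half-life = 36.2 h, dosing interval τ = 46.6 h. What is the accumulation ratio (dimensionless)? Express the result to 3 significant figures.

1.69

k = ln2 / t½ = 0.693147 / 36.2 = 0.01915 h⁻¹
e^(−kτ) = e^(−0.01915 × 46.6) = 0.4097
Accumulation ratio R = 1 / (1 − e^(−kτ)) = 1 / (1 − 0.4097) = 1.694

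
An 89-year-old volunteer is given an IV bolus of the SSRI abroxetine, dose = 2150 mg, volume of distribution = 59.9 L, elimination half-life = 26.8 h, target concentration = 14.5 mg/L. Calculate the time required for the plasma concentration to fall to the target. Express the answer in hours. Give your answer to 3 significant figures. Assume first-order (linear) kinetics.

C₀ = Dose / Vd = 2150 / 59.9 = 35.89 mg/L
k = ln2 / t½ = 0.693147 / 26.8 = 0.02586 h⁻¹
t = ln(C₀ / C) / k = ln(35.89 / 14.5) / 0.02586
  = ln(2.475) / 0.02586 = 0.9062 / 0.02586 = 35.04 h

35.0 h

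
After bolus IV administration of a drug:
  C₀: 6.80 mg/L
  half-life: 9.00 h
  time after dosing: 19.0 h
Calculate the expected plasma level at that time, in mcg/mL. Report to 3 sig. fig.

1.57 mcg/mL

k = ln2 / t½ = 0.693147 / 9.00 = 0.07702 h⁻¹
C = C₀ · e^(−k·t) = 6.800 × e^(−0.07702 × 19.0)
  = 6.800 × 0.2315 = 1.574 mg/L
(1.574 mg/L = 1.574 mcg/mL)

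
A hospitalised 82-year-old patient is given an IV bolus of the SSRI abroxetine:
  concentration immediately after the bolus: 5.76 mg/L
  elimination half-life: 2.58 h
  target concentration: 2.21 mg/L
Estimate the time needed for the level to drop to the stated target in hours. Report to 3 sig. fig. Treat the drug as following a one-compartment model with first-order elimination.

k = ln2 / t½ = 0.693147 / 2.58 = 0.2687 h⁻¹
t = ln(C₀ / C) / k = ln(5.760 / 2.21) / 0.2687
  = ln(2.606) / 0.2687 = 0.9578 / 0.2687 = 3.565 h

3.57 h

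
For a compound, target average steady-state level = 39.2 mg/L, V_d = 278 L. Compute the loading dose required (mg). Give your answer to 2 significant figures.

11000 mg

LD = Css × Vd = 39.2 × 278 = 10900 mg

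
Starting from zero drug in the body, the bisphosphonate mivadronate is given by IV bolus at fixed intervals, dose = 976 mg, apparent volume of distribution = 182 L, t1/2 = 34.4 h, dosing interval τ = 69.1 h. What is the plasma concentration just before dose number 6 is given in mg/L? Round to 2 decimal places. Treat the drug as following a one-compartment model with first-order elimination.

1.77 mg/L

C₀ per dose = Dose / Vd = 976 / 182 = 5.363 mg/L
k = ln2 / t½ = 0.693147 / 34.4 = 0.02015 h⁻¹
Fraction remaining after one interval: r = e^(−kτ) = e^(−0.02015 × 69.1) = 0.2485
Before dose 6, 5 doses have been given (aged 1τ, 2τ, 3τ, 4τ, 5τ).
C_trough = C₀ × (r + r² + … + r^5) = C₀ × r(1−r^5)/(1−r)
        = 5.363 × 0.2485 × (1 − 0.0009476) / (1 − 0.2485) = 1.772 mg/L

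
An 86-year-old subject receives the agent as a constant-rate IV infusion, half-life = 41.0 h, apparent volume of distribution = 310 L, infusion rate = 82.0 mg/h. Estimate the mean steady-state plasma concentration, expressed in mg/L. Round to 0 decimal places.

16 mg/L

k = ln2 / t½ = 0.693147 / 41.0 = 0.01691 h⁻¹
CL = k × Vd = 0.01691 × 310 = 5.242 L/h
At steady state Css = R₀ / CL = 82.0 / 5.242 = 15.64 mg/L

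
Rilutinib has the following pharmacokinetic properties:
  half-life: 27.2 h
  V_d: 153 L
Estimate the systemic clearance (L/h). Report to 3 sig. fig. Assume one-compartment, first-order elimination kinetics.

k = ln2 / t½ = 0.693147 / 27.2 = 0.02548 h⁻¹
CL = k × Vd = 0.02548 × 153 = 3.898 L/h

3.90 L/h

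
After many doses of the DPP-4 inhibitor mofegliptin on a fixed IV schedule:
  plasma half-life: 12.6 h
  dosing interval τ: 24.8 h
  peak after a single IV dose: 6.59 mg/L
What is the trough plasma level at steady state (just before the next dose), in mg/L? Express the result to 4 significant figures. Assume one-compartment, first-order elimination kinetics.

2.262 mg/L

k = ln2 / t½ = 0.693147 / 12.6 = 0.05501 h⁻¹
e^(−kτ) = e^(−0.05501 × 24.8) = 0.2556
Accumulation ratio R = 1 / (1 − e^(−kτ)) = 1 / (1 − 0.2556) = 1.343
Steady-state trough = C₀ × R × e^(−kτ) = 6.59 × 1.343 × 0.2556 = 2.262 mg/L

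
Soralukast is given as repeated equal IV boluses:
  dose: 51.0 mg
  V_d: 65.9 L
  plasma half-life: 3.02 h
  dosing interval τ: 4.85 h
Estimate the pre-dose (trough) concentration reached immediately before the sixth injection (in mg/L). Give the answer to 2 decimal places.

C₀ per dose = Dose / Vd = 51.0 / 65.9 = 0.7739 mg/L
k = ln2 / t½ = 0.693147 / 3.02 = 0.2295 h⁻¹
Fraction remaining after one interval: r = e^(−kτ) = e^(−0.2295 × 4.85) = 0.3285
Before dose 6, 5 doses have been given (aged 1τ, 2τ, 3τ, 4τ, 5τ).
C_trough = C₀ × (r + r² + … + r^5) = C₀ × r(1−r^5)/(1−r)
        = 0.7739 × 0.3285 × (1 − 0.003825) / (1 − 0.3285) = 0.3771 mg/L

0.38 mg/L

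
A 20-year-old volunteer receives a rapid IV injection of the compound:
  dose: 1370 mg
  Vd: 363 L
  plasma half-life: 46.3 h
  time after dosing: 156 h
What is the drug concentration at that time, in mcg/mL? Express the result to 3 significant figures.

0.365 mcg/mL

C₀ = Dose / Vd = 1370 / 363 = 3.774 mg/L
k = ln2 / t½ = 0.693147 / 46.3 = 0.01497 h⁻¹
C = C₀ · e^(−k·t) = 3.774 × e^(−0.01497 × 156)
  = 3.774 × 0.09678 = 0.3652 mg/L
(0.3652 mg/L = 0.3652 mcg/mL)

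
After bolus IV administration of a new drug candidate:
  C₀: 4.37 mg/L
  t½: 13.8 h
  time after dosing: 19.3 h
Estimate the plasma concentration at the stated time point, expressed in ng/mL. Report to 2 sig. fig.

1700 ng/mL

k = ln2 / t½ = 0.693147 / 13.8 = 0.05023 h⁻¹
C = C₀ · e^(−k·t) = 4.370 × e^(−0.05023 × 19.3)
  = 4.370 × 0.3793 = 1.658 mg/L
Convert: 1.658 mg/L × 1000 = 1658 ng/mL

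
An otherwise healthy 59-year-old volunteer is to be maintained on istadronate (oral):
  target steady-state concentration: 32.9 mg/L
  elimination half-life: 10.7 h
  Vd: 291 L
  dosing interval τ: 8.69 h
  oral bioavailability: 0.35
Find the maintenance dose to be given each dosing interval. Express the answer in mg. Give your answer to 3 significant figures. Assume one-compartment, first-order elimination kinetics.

k = ln2 / t½ = 0.693147 / 10.7 = 0.06478 h⁻¹
CL = k × Vd = 0.06478 × 291 = 18.85 L/h
At steady state, F × (Dose/τ) = Css × CL.
Dose = Css × CL × τ / F = 32.9 × 18.85 × 8.69 / 0.35 = 15400 mg

15400 mg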